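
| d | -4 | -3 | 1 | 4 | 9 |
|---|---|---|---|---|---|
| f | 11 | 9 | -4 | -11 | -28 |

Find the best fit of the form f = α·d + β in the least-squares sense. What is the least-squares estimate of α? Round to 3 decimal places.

With design matrix M, MᵀM = [[123, 7]; [7, 5]] and Mᵀf = [-371, -23]ᵀ.
Δ = 123·5 − 7² = 566.
α = ((-371)·5 − 7·(-23))/566 = -847/283; β = (123·(-23) − 7·(-371))/566 = -116/283.

α = -2.993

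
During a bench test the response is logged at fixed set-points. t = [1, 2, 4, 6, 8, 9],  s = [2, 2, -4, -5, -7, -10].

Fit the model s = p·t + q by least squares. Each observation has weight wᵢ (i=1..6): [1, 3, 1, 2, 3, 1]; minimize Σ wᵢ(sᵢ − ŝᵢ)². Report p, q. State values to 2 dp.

The normal equations are: 374·p + 56·q = -320;  56·p + 11·q = -37.
Eliminating q: 11·(row 1) − 56·(row 2) gives 978·p = 11·(-320) − 56·(-37) = -1448, so p = -724/489.
Then q = ((-37) − 56·(-724/489))/11 = 2041/489.

p = -1.48, q = 4.17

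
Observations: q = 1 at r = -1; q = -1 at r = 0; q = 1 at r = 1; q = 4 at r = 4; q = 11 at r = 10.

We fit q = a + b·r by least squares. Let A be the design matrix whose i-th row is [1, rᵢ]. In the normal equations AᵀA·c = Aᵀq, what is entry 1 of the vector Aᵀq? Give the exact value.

16

Entry 1 ↔ basis 1, so (Aᵀq)_{1} = Σᵢ qᵢ = (1)·(1) + (1)·(-1) + (1)·(1) + (1)·(4) + (1)·(11) = 16.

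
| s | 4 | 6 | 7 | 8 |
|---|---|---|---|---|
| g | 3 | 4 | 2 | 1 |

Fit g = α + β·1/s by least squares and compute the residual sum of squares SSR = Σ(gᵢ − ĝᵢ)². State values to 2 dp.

SSR = 3.53

AᵀA·[α, β]ᵀ = Aᵀg reads: 4·α + (115/168)·β = 10;  (115/168)·α + (3565/28224)·β = 307/168.
(Σ1 = 4, Σ1/s = 115/168, Σ1/s·1/s = 3565/28224, Σg = 10, Σ1/s·g = 307/168.)
Δ = 4·(3565/28224) − (115/168)² = 115/3136.
α = (10·(3565/28224) − (115/168)·(307/168))/(115/3136) = 1/3; β = (4·(307/168) − (115/168)·10)/(115/3136) = 1456/115.
Residuals: -172/345, 179/115, -49/345, -316/345; SSR = 406/115.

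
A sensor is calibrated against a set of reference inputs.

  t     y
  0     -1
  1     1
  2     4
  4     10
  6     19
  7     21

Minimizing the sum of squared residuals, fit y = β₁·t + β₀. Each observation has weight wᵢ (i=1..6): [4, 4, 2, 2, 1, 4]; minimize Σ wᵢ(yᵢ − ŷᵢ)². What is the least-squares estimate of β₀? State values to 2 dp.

The normal equations are: 276·β₁ + 50·β₀ = 802;  50·β₁ + 17·β₀ = 131.
(Σwᵢ·t·t = 276, Σwᵢ·t = 50, Σwᵢ·1 = 17, Σwᵢ·t·y = 802, Σwᵢ·y = 131.)
Δ = 276·17 − 50² = 2192.
β₁ = (802·17 − 50·131)/2192 = 1771/548; β₀ = (276·131 − 50·802)/2192 = -493/274.

β₀ = -1.80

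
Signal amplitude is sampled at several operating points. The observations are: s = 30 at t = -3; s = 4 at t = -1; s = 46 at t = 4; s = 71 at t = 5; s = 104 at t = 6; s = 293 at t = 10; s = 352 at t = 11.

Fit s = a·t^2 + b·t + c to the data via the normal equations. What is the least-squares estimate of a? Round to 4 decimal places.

a = 2.9754

Sums needed: Σt^2·t^2 = 26900, Σt^2·t = 2708, Σt^2 = 308, Σt·t = 308, Σt = 32, Σ1 = 7.
For Mᵀs: Σt^2·s = 78421, Σt·s = 7871, Σs = 900.
Row-reducing yields a = 1219909/409992, b = -282343/409992, c = 27331/34166.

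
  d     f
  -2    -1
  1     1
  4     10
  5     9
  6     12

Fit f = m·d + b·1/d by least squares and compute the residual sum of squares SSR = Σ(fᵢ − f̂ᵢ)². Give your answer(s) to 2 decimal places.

SSR = 11.25

The normal system XᵀX·[m, b]ᵀ = Xᵀf is [[82, 5]; [5, 4969/3600]]·[m, b]ᵀ = [160, 39/5]ᵀ.
Δ = 82·(4969/3600) − 5² = 158729/1800.
m = (160·(4969/3600) − 5·(39/5))/(158729/1800) = 327320/158729; b = (82·(39/5) − 5·160)/(158729/1800) = -288720/158729.
Residuals: 351551/158729, 120129/158729, 350190/158729, -150295/158729, -11052/158729; SSR = 1785199/158729.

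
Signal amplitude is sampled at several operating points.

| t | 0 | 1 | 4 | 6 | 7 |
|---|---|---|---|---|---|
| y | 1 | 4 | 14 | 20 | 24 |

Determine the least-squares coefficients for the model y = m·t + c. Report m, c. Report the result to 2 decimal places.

m = 3.26, c = 0.87

From the data, Σt·t = 102, Σt = 18, Σ1 = 5.
For Mᵀy: Σt·y = 348, Σy = 63.
Normal equations: [[102, 18]; [18, 5]]·[m, c]ᵀ = [348, 63]ᵀ.
Eliminating c: 5·(row 1) − 18·(row 2) gives 186·m = 5·348 − 18·63 = 606, so m = 101/31.
Then c = (63 − 18·(101/31))/5 = 27/31.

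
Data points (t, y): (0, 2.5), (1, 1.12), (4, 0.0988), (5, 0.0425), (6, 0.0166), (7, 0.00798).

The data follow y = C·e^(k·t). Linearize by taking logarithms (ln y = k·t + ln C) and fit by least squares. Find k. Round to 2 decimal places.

With ln yᵢ as the transformed response and tᵢ as the regressor:
XᵀX = [[127.0000, 23.0000]; [23.0000, 6]], rhs = [-83.3424, -13.3725]ᵀ  (here Σt = 23.0000, Σ(t)² = 127.0000, Σln y = -13.3725, Σt·ln y = -83.3424).
Slope k = (n·Σt·ln y − Σt·Σln y)/(n·Σ(t)² − (Σt)²) = (6·-83.3424 − 23.0000·-13.3725)/233.0000 = -0.82613; ln C = (Σln y − k·Σt)/n = 0.93808.

k = -0.83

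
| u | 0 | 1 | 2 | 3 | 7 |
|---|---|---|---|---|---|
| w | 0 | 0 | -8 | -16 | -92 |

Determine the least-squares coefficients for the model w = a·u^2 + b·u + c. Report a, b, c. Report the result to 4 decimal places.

From the data, Σu^2·u^2 = 2499, Σu^2·u = 379, Σu^2 = 63, Σu·u = 63, Σu = 13, Σ1 = 5.
Moment sums: Σu^2·w = -4684, Σu·w = -708, Σw = -116.
Row-reducing yields a = -8296/4351, b = 584/4351, c = 2068/4351.

a = -1.9067, b = 0.1342, c = 0.4753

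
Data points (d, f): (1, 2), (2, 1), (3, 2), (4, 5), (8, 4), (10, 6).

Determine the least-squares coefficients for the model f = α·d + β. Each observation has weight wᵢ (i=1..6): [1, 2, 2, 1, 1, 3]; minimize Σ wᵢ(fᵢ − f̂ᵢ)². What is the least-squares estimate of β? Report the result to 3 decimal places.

Setting ∂/∂α … = 0 gives: 407·α + 53·β = 250;  53·α + 10·β = 35.
(Σwᵢ·d·d = 407, Σwᵢ·d = 53, Σwᵢ·1 = 10, Σwᵢ·d·f = 250, Σwᵢ·f = 35.)
Eliminating β: 10·(row 1) − 53·(row 2) gives 1261·α = 10·250 − 53·35 = 645, so α = 645/1261.
Then β = (35 − 53·(645/1261))/10 = 995/1261.

β = 0.789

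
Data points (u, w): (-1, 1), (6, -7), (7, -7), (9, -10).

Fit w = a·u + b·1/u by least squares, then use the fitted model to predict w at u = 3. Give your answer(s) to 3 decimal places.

From the data, Σu·u = 167, Σu·1/u = 4, Σ1/u·1/u = 16837/15876.
For Aᵀw: Σu·w = -182, Σ1/u·w = -77/18.
So AᵀA·[a, b]ᵀ = Aᵀw: [[167, 4]; [4, 16837/15876]]·[a, b]ᵀ = [-182, -77/18]ᵀ.
Eliminating b: (16837/15876)·(row 1) − 4·(row 2) gives (2557763/15876)·a = (16837/15876)·(-182) − 4·(-77/18) = -199477/1134, so a = -2792678/2557763.
Then b = ((-77/18) − 4·(-2792678/2557763))/(16837/15876) = 216090/2557763.
At u = 3: ŵ = (-2792678/2557763)·(3) + (216090/2557763)·(1/3) = -8306004/2557763.

ŵ = -3.247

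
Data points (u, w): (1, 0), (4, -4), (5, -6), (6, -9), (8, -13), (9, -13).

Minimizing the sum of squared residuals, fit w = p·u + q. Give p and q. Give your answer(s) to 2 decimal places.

p = -1.77, q = 2.24

From the data, Σu·u = 223, Σu = 33, Σ1 = 6.
Right-hand side: Σu·w = -321, Σw = -45.
MᵀM·[p, q]ᵀ = Mᵀw becomes [[223, 33]; [33, 6]]·[p, q]ᵀ = [-321, -45]ᵀ.
Eliminating q: 6·(row 1) − 33·(row 2) gives 249·p = 6·(-321) − 33·(-45) = -441, so p = -147/83.
Then q = ((-45) − 33·(-147/83))/6 = 186/83.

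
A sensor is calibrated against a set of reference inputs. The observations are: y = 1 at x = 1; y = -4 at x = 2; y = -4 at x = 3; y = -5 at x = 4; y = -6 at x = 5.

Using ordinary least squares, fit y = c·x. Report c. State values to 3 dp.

c = -1.255

Setting ∂/∂c … = 0 gives: 55·c = -69.
c = (-69)/55 = -1.25455.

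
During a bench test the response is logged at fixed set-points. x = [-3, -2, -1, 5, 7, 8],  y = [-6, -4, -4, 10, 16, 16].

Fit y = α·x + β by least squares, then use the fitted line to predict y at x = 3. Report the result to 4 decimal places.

With design matrix A, AᵀA = [[152, 14]; [14, 6]] and Aᵀy = [320, 28]ᵀ.
Determinant 152·6 − 14² = 716.
α = (320·6 − 14·28)/716 = 382/179; β = (152·28 − 14·320)/716 = -56/179.
At x = 3: ŷ = (382/179)·(3) + (-56/179)·(1) = 1090/179.

ŷ = 6.0894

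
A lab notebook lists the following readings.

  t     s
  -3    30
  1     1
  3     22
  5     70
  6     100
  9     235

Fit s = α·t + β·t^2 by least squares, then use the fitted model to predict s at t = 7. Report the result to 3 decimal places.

From the data, Σt·t = 161, Σt·t^2 = 1071, Σt^2·t^2 = 8645.
Right-hand side: Σt·s = 3042, Σt^2·s = 24854.
MᵀM·[α, β]ᵀ = Mᵀs becomes [[161, 1071]; [1071, 8645]]·[α, β]ᵀ = [3042, 24854]ᵀ.
Eliminating β: 8645·(row 1) − 1071·(row 2) gives 244804·α = 8645·3042 − 1071·24854 = -320544, so α = -11448/8743.
Then β = (24854 − 1071·(-11448/8743))/8645 = 26554/8743.
At t = 7: ŝ = (-11448/8743)·(7) + (26554/8743)·(49) = 174430/1249.

ŝ = 139.656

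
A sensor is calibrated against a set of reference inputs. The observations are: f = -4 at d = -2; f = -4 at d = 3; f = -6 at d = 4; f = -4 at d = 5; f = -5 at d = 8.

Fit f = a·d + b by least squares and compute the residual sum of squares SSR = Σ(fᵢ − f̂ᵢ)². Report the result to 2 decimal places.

Forming MᵀM = [[118, 18]; [18, 5]] and Mᵀf = [-88, -23]ᵀ gives MᵀM·[a, b]ᵀ = Mᵀf.
Determinant 118·5 − 18² = 266.
a = ((-88)·5 − 18·(-23))/266 = -13/133; b = (118·(-23) − 18·(-88))/266 = -565/133.
Residuals: 1/19, 72/133, -181/133, 14/19, 4/133; SSR = 358/133.

SSR = 2.69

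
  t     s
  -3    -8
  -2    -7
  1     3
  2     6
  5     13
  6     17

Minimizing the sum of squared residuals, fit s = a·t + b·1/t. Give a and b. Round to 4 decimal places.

With design matrix M, MᵀM = [[79, 6]; [6, 1511/900]] and Mᵀs = [220, 88/5]ᵀ.
det = 79·(1511/900) − 6² = 86969/900.
a = (220·(1511/900) − 6·(88/5))/(86969/900) = 237380/86969; b = (79·(88/5) − 6·220)/(86969/900) = 63360/86969.

a = 2.7295, b = 0.7285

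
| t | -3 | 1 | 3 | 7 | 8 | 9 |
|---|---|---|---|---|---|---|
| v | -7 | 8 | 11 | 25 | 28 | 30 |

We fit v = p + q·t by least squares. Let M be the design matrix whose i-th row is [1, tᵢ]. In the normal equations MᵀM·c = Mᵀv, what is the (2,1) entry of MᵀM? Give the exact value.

25

Row 2 ↔ basis t, column 1 ↔ basis 1, so (MᵀM)_{2,1} = Σᵢ t = (-3)·(1) + (1)·(1) + (3)·(1) + (7)·(1) + (8)·(1) + (9)·(1) = 25.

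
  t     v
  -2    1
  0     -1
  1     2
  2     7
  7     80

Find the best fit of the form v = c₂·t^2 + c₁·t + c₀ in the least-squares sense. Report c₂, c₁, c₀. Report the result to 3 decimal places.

c₂ = 1.432, c₁ = 1.589, c₀ = -1.356

The normal system MᵀM·[c₂, c₁, c₀]ᵀ = Mᵀv is [[2434, 344, 58]; [344, 58, 8]; [58, 8, 5]]·[c₂, c₁, c₀]ᵀ = [3954, 574, 89]ᵀ.
Solving the 3×3 system (Gaussian elimination) gives c₂ = 29548/20631, c₁ = 32785/20631, c₀ = -9327/6877.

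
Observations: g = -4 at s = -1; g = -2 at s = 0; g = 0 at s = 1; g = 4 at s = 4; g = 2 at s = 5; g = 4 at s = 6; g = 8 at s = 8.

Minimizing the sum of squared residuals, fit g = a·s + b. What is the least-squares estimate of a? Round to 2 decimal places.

a = 1.17

AᵀA·[a, b]ᵀ = Aᵀg reads: 143·a + 23·b = 118;  23·a + 7·b = 12.
Eliminating b: 7·(row 1) − 23·(row 2) gives 472·a = 7·118 − 23·12 = 550, so a = 275/236.
Then b = (12 − 23·(275/236))/7 = -499/236.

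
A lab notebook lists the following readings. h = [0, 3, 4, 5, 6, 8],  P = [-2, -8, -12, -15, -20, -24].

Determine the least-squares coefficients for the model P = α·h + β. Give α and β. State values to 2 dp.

The normal system AᵀA·[α, β]ᵀ = AᵀP is [[150, 26]; [26, 6]]·[α, β]ᵀ = [-459, -81]ᵀ.
Eliminating β: 6·(row 1) − 26·(row 2) gives 224·α = 6·(-459) − 26·(-81) = -648, so α = -81/28.
Then β = ((-81) − 26·(-81/28))/6 = -27/28.

α = -2.89, β = -0.96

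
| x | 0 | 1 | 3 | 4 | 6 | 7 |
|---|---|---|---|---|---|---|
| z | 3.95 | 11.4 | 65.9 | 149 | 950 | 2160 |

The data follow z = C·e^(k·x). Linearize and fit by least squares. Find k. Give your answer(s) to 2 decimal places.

k = 0.89

Linearized form: ln z = k·x + ln C. From the 6 transformed points,
Σx = 21.0000, Σ(x)² = 111.0000, Σln z = 27.5337, Σx·ln z = 129.8976.
Normal system: [[111.0000, 21.0000]; [21.0000, 6]]·[k, ln C]ᵀ = [129.8976, 27.5337]ᵀ.
Δ = 111.0000·6 − (21.0000)² = 225.0000; k = (129.8976·6 − 21.0000·27.5337)/225.0000 = 0.89412, ln C = (111.0000·27.5337 − 21.0000·129.8976)/225.0000 = 1.45953.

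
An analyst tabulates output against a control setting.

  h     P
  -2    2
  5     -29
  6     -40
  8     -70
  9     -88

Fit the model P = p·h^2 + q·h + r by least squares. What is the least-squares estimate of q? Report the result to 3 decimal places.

q = -1.503

Normal-equation sums: Σh^2·h^2 = 12594, Σh^2·h = 1574, Σh^2 = 210, Σh·h = 210, Σh = 26, Σ1 = 5.
Moment sums: Σh^2·P = -13765, Σh·P = -1741, ΣP = -225.
Normal equations: [[12594, 1574, 210]; [1574, 210, 26]; [210, 26, 5]]·[p, q, r]ᵀ = [-13765, -1741, -225]ᵀ.
Solving the 3×3 system (Gaussian elimination) gives p = -59425/62464, q = -93905/62464, r = 43319/15616.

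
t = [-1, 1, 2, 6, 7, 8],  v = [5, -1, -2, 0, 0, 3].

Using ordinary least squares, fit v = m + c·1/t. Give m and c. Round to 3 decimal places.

m = 1.365, c = -3.415

Entries of XᵀX: Σ1 = 6, Σ1/t = 157/168, Σ1/t·1/t = 65305/28224.
For Xᵀv: Σv = 5, Σ1/t·v = -53/8.
Normal equations: [[6, 157/168]; [157/168, 65305/28224]]·[m, c]ᵀ = [5, -53/8]ᵀ.
Determinant 6·(65305/28224) − (157/168)² = 367181/28224.
m = (5·(65305/28224) − (157/168)·(-53/8))/(367181/28224) = 501266/367181; c = (6·(-53/8) − (157/168)·5)/(367181/28224) = -1253784/367181.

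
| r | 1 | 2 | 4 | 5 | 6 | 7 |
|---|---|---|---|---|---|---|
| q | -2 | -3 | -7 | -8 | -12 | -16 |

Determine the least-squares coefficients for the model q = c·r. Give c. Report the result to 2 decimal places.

c = -1.98

From the data, Σr·r = 131.
Right-hand side: Σr·q = -260.
Normal equations: [[131]]·[c]ᵀ = [-260]ᵀ.
Hence c = -260 / 131 ≈ -1.98473.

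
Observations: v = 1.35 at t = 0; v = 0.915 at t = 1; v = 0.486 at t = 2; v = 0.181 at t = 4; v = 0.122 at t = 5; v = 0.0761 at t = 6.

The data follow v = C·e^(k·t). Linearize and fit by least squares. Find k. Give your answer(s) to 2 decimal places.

Linearized form: ln v = k·t + ln C. From the 6 transformed points,
Σt = 18.0000, Σ(t)² = 82.0000, Σln v = -6.8990, Σt·ln v = -34.3419.
Equations: 82.0000·k + 18.0000·ln C = -34.3419;  18.0000·k + 6·ln C = -6.8990.
Δ = 82.0000·6 − (18.0000)² = 168.0000; k = (-34.3419·6 − 18.0000·-6.8990)/168.0000 = -0.48732, ln C = (82.0000·-6.8990 − 18.0000·-34.3419)/168.0000 = 0.31213.

k = -0.49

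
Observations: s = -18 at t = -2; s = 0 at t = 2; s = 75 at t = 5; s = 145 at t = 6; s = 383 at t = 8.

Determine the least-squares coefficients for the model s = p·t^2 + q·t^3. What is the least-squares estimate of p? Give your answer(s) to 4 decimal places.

With design matrix A, AᵀA = [[6049, 43669]; [43669, 324553]] and Aᵀs = [31535, 236935]ᵀ.
Eliminating q: 324553·(row 1) − 43669·(row 2) gives 56239536·p = 324553·31535 − 43669·236935 = -111935660, so p = -27983915/14059884.
Then q = (236935 − 43669·(-27983915/14059884))/324553 = 14029475/14059884.

p = -1.9903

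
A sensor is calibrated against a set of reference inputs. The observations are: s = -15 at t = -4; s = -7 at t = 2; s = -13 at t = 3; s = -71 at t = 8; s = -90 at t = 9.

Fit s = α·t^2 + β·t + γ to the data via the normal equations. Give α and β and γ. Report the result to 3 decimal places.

Setting ∂/∂α … = 0 gives: 11010·α + 1212·β + 174·γ = -12219;  1212·α + 174·β + 18·γ = -1371;  174·α + 18·β + 5·γ = -196.
(Σt^2·t^2 = 11010, Σt^2·t = 1212, Σt^2 = 174, Σt·t = 174, Σt = 18, Σ1 = 5, Σt^2·s = -12219, Σt·s = -1371, Σs = -196.)
Solving the 3×3 system (Gaussian elimination) gives α = -55507/55038, β = -37705/55038, γ = -15018/9173.

α = -1.009, β = -0.685, γ = -1.637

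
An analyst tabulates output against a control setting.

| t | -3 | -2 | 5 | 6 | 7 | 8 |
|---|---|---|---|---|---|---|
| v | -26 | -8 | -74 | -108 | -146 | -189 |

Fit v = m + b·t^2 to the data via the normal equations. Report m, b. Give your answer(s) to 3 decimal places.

Setting ∂/∂m … = 0 gives: 6·m + 187·b = -551;  187·m + 8515·b = -25254.
Determinant 6·8515 − 187² = 16121.
m = ((-551)·8515 − 187·(-25254))/16121 = 30733/16121; b = (6·(-25254) − 187·(-551))/16121 = -48487/16121.

m = 1.906, b = -3.008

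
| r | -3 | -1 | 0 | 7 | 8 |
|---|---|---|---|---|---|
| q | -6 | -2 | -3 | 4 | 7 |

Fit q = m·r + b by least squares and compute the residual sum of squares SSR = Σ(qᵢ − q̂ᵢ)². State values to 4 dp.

Entries of MᵀM: Σr·r = 123, Σr = 11, Σ1 = 5.
And Σr·q = 104, Σq = 0.
So MᵀM·[m, b]ᵀ = Mᵀq: [[123, 11]; [11, 5]]·[m, b]ᵀ = [104, 0]ᵀ.
Eliminating b: 5·(row 1) − 11·(row 2) gives 494·m = 5·104 − 11·0 = 520, so m = 20/19.
Then b = (0 − 11·(20/19))/5 = -44/19.
Residuals: -10/19, 26/19, -13/19, -20/19, 17/19; SSR = 86/19.

SSR = 4.5263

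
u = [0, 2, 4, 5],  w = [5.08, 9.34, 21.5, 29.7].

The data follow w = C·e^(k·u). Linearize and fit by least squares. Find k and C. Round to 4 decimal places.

k = 0.3607, C = 4.8933

Taking logs, ln w = k·u + ln C, so regress ln w on u.
XᵀX = [[45.0000, 11.0000]; [11.0000, 4]], rhs = [33.6966, 10.3188]ᵀ  (here Σu = 11.0000, Σ(u)² = 45.0000, Σln w = 10.3188, Σu·ln w = 33.6966).
Δ = 45.0000·4 − (11.0000)² = 59.0000; k = (33.6966·4 − 11.0000·10.3188)/59.0000 = 0.36067, ln C = (45.0000·10.3188 − 11.0000·33.6966)/59.0000 = 1.58788, so C = exp(1.58788) = 4.89334.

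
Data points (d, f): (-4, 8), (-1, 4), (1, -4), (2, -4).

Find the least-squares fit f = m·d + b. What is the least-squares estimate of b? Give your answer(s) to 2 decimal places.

The normal system AᵀA·[m, b]ᵀ = Aᵀf is [[22, -2]; [-2, 4]]·[m, b]ᵀ = [-48, 4]ᵀ.
Eliminating b: 4·(row 1) − (-2)·(row 2) gives 84·m = 4·(-48) − (-2)·4 = -184, so m = -46/21.
Then b = (4 − (-2)·(-46/21))/4 = -2/21.

b = -0.10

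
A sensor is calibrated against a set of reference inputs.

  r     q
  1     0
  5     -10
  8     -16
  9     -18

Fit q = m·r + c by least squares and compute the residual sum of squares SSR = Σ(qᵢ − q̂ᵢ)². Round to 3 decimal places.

Forming MᵀM = [[171, 23]; [23, 4]] and Mᵀq = [-340, -44]ᵀ gives MᵀM·[m, c]ᵀ = Mᵀq.
Eliminating c: 4·(row 1) − 23·(row 2) gives 155·m = 4·(-340) − 23·(-44) = -348, so m = -348/155.
Then c = ((-44) − 23·(-348/155))/4 = 296/155.
Residuals: 52/155, -106/155, 8/155, 46/155; SSR = 104/155.

SSR = 0.671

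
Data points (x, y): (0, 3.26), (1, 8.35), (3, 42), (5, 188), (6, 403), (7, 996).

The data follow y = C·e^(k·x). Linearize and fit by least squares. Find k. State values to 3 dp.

Linearized form: ln y = k·x + ln C. From the 6 transformed points,
Σx = 22.0000, Σ(x)² = 120.0000, Σln y = 25.1808, Σx·ln y = 123.8373.
Equations: 120.0000·k + 22.0000·ln C = 123.8373;  22.0000·k + 6·ln C = 25.1808.
Δ = 120.0000·6 − (22.0000)² = 236.0000; k = (123.8373·6 − 22.0000·25.1808)/236.0000 = 0.80105, ln C = (120.0000·25.1808 − 22.0000·123.8373)/236.0000 = 1.25963.

k = 0.801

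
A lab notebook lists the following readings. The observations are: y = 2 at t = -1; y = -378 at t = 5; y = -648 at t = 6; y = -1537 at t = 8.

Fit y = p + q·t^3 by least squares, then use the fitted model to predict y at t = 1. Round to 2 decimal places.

AᵀA·[p, q]ᵀ = Aᵀy reads: 4·p + 852·q = -2561;  852·p + 324426·q = -974164.
(Σ1 = 4, Σt^3 = 852, Σt^3·t^3 = 324426, Σy = -2561, Σt^3·y = -974164.)
Eliminating q: 324426·(row 1) − 852·(row 2) gives 571800·p = 324426·(-2561) − 852·(-974164) = -867258, so p = -144543/95300.
Then q = ((-974164) − 852·(-144543/95300))/324426 = -428671/142950.
At t = 1: ŷ = (-144543/95300)·(1) + (-428671/142950)·(1) = -1290971/285900.

ŷ = -4.52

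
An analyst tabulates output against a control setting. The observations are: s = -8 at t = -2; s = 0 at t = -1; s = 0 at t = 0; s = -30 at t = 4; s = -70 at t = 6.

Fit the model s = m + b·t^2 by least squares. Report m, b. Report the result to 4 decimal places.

m = 0.7337, b = -1.9591

With design matrix A, AᵀA = [[5, 57]; [57, 1569]] and Aᵀs = [-108, -3032]ᵀ.
Eliminating b: 1569·(row 1) − 57·(row 2) gives 4596·m = 1569·(-108) − 57·(-3032) = 3372, so m = 281/383.
Then b = ((-3032) − 57·(281/383))/1569 = -2251/1149.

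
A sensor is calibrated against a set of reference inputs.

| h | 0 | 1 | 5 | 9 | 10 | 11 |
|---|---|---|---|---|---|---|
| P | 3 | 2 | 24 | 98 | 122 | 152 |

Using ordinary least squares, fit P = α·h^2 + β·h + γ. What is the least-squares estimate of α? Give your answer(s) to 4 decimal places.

α = 1.5453

Entries of AᵀA: Σh^2·h^2 = 31828, Σh^2·h = 3186, Σh^2 = 328, Σh·h = 328, Σh = 36, Σ1 = 6.
Moment sums: Σh^2·P = 39132, Σh·P = 3896, ΣP = 401.
So AᵀA·[α, β, γ]ᵀ = AᵀP: [[31828, 3186, 328]; [3186, 328, 36]; [328, 36, 6]]·[α, β, γ]ᵀ = [39132, 3896, 401]ᵀ.
Inverting the 3×3 Gram matrix, [α, β, γ]ᵀ = [12083/7819, -27382/7819, 52649/15638]ᵀ.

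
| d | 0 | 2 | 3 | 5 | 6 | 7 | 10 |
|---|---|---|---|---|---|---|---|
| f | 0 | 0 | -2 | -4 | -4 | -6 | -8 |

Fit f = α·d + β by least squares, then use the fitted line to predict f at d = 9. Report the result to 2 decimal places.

f̂ = -7.17

Normal-equation sums: Σd·d = 223, Σd = 33, Σ1 = 7.
For Xᵀf: Σd·f = -172, Σf = -24.
So XᵀX·[α, β]ᵀ = Xᵀf: [[223, 33]; [33, 7]]·[α, β]ᵀ = [-172, -24]ᵀ.
Δ = 223·7 − 33² = 472.
α = ((-172)·7 − 33·(-24))/472 = -103/118; β = (223·(-24) − 33·(-172))/472 = 81/118.
At d = 9: f̂ = (-103/118)·(9) + (81/118)·(1) = -423/59.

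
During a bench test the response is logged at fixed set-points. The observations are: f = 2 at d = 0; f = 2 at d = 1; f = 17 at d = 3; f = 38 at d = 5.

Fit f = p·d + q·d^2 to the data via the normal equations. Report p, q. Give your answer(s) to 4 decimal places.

Setting ∂/∂p … = 0 gives: 35·p + 153·q = 243;  153·p + 707·q = 1105.
(Σd·d = 35, Σd·d^2 = 153, Σd^2·d^2 = 707, Σd·f = 243, Σd^2·f = 1105.)
Determinant 35·707 − 153² = 1336.
p = (243·707 − 153·1105)/1336 = 342/167; q = (35·1105 − 153·243)/1336 = 187/167.

p = 2.0479, q = 1.1198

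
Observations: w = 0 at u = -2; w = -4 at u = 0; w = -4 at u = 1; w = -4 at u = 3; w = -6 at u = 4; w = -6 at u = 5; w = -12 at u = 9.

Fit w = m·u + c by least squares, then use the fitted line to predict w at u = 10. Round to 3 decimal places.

Sums needed: Σu·u = 136, Σu = 20, Σ1 = 7.
Right-hand side: Σu·w = -178, Σw = -36.
Normal equations: [[136, 20]; [20, 7]]·[m, c]ᵀ = [-178, -36]ᵀ.
Eliminating c: 7·(row 1) − 20·(row 2) gives 552·m = 7·(-178) − 20·(-36) = -526, so m = -263/276.
Then c = ((-36) − 20·(-263/276))/7 = -167/69.
At u = 10: ŵ = (-263/276)·(10) + (-167/69)·(1) = -1649/138.

ŵ = -11.949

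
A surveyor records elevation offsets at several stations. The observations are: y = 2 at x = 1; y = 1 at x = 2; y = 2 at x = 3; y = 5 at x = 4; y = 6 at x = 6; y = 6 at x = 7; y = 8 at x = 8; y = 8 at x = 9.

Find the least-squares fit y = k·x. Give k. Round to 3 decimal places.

Entries of MᵀM: Σx·x = 260.
For Mᵀy: Σx·y = 244.
So MᵀM·[k]ᵀ = Mᵀy: [[260]]·[k]ᵀ = [244]ᵀ.
Hence k = 244 / 260 ≈ 0.938462.

k = 0.938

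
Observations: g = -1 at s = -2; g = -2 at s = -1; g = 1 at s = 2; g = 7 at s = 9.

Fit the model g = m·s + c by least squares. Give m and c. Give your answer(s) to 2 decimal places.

MᵀM·[m, c]ᵀ = Mᵀg reads: 90·m + 8·c = 69;  8·m + 4·c = 5.
Δ = 90·4 − 8² = 296.
m = (69·4 − 8·5)/296 = 59/74; c = (90·5 − 8·69)/296 = -51/148.

m = 0.80, c = -0.34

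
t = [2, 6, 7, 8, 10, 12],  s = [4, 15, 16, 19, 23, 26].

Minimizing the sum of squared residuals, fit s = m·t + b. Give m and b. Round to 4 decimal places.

From the data, Σt·t = 397, Σt = 45, Σ1 = 6.
Right-hand side: Σt·s = 904, Σs = 103.
Normal equations: [[397, 45]; [45, 6]]·[m, b]ᵀ = [904, 103]ᵀ.
Δ = 397·6 − 45² = 357.
m = (904·6 − 45·103)/357 = 263/119; b = (397·103 − 45·904)/357 = 211/357.

m = 2.2101, b = 0.5910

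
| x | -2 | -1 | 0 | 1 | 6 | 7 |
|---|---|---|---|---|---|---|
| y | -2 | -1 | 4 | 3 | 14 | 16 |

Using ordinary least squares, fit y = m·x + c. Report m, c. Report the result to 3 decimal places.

m = 2.000, c = 2.000

Sums needed: Σx·x = 91, Σx = 11, Σ1 = 6.
Moment sums: Σx·y = 204, Σy = 34.
Normal equations: [[91, 11]; [11, 6]]·[m, c]ᵀ = [204, 34]ᵀ.
det = 91·6 − 11² = 425.
m = (204·6 − 11·34)/425 = 2; c = (91·34 − 11·204)/425 = 2.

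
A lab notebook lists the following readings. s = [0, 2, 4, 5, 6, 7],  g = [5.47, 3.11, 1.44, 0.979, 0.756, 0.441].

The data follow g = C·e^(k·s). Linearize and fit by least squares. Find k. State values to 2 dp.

With ln gᵢ as the transformed response and sᵢ as the regressor:
AᵀA = [[130.0000, 24.0000]; [24.0000, 6]], rhs = [-3.7876, 2.0789]ᵀ  (here Σs = 24.0000, Σ(s)² = 130.0000, Σln g = 2.0789, Σs·ln g = -3.7876).
Δ = 130.0000·6 − (24.0000)² = 204.0000; k = (-3.7876·6 − 24.0000·2.0789)/204.0000 = -0.35597, ln C = (130.0000·2.0789 − 24.0000·-3.7876)/204.0000 = 1.77038.

k = -0.36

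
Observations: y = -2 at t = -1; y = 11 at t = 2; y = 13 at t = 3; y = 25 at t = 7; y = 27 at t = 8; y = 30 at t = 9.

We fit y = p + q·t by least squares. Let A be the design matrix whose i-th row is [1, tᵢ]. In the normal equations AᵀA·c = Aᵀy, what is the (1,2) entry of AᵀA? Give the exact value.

28

Row 1 ↔ basis 1, column 2 ↔ basis t, so (AᵀA)_{1,2} = Σᵢ t = (1)·(-1) + (1)·(2) + (1)·(3) + (1)·(7) + (1)·(8) + (1)·(9) = 28.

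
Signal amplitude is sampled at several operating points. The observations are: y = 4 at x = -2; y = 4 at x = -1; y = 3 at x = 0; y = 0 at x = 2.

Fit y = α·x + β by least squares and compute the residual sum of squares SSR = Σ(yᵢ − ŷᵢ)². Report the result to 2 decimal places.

SSR = 0.97

With design matrix M, MᵀM = [[9, -1]; [-1, 4]] and Mᵀy = [-12, 11]ᵀ.
Eliminating β: 4·(row 1) − (-1)·(row 2) gives 35·α = 4·(-12) − (-1)·11 = -37, so α = -37/35.
Then β = (11 − (-1)·(-37/35))/4 = 87/35.
Residuals: -3/5, 16/35, 18/35, -13/35; SSR = 34/35.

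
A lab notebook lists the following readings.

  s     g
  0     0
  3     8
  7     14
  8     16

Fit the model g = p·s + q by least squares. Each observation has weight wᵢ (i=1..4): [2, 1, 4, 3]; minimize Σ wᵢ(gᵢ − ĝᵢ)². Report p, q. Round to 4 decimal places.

p = 1.9471, q = 0.4910

Entries of XᵀWX: Σwᵢ·s·s = 397, Σwᵢ·s = 55, Σwᵢ·1 = 10.
For XᵀWg: Σwᵢ·s·g = 800, Σwᵢ·g = 112.
Eliminating q: 10·(row 1) − 55·(row 2) gives 945·p = 10·800 − 55·112 = 1840, so p = 368/189.
Then q = (112 − 55·(368/189))/10 = 464/945.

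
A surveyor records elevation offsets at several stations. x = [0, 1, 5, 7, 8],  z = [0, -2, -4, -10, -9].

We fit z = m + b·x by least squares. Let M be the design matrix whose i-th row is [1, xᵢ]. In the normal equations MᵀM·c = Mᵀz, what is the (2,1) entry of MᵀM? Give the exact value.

21

Row 2 ↔ basis x, column 1 ↔ basis 1, so (MᵀM)_{2,1} = Σᵢ x = (0)·(1) + (1)·(1) + (5)·(1) + (7)·(1) + (8)·(1) = 21.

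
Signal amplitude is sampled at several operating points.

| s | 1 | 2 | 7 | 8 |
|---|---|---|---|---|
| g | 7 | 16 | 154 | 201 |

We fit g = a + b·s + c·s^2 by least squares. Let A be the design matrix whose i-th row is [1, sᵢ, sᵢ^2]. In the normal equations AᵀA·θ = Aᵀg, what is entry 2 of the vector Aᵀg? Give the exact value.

2725

Entry 2 ↔ basis s, so (Aᵀg)_{2} = Σᵢ (s)·gᵢ = (1)·(7) + (2)·(16) + (7)·(154) + (8)·(201) = 2725.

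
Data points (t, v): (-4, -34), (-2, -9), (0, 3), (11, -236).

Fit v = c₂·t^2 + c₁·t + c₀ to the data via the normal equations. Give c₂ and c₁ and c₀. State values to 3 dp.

c₂ = -2.058, c₁ = 0.973, c₀ = 2.323

Forming MᵀM = [[14913, 1259, 141]; [1259, 141, 5]; [141, 5, 4]] and Mᵀv = [-29136, -2442, -276]ᵀ gives MᵀM·[c₂, c₁, c₀]ᵀ = Mᵀv.
Inverting the 3×3 Gram matrix, [c₂, c₁, c₀]ᵀ = [-689133/334876, 325965/334876, 389019/167438]ᵀ.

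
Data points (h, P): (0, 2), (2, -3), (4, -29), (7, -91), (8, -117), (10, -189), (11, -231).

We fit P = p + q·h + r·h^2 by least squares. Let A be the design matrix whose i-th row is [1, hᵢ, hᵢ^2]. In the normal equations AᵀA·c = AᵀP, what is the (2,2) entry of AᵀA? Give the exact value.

Row 2 ↔ basis h, column 2 ↔ basis h, so (AᵀA)_{2,2} = Σᵢ (h)·(h) = (0)·(0) + (2)·(2) + (4)·(4) + (7)·(7) + (8)·(8) + (10)·(10) + (11)·(11) = 354.

354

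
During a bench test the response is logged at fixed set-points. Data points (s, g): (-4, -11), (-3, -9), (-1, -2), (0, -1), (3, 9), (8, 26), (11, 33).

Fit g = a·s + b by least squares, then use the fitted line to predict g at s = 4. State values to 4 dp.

ĝ = 12.4807

Normal-equation sums: Σs·s = 220, Σs = 14, Σ1 = 7.
Right-hand side: Σs·g = 671, Σg = 45.
Normal equations: [[220, 14]; [14, 7]]·[a, b]ᵀ = [671, 45]ᵀ.
det = 220·7 − 14² = 1344.
a = (671·7 − 14·45)/1344 = 581/192; b = (220·45 − 14·671)/1344 = 253/672.
At s = 4: ĝ = (581/192)·(4) + (253/672)·(1) = 8387/672.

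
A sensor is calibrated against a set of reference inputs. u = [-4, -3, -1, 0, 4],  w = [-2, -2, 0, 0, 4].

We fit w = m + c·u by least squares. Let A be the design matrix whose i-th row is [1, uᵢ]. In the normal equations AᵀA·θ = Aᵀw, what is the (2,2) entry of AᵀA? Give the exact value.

Row 2 ↔ basis u, column 2 ↔ basis u, so (AᵀA)_{2,2} = Σᵢ (u)·(u) = (-4)·(-4) + (-3)·(-3) + (-1)·(-1) + (0)·(0) + (4)·(4) = 42.

42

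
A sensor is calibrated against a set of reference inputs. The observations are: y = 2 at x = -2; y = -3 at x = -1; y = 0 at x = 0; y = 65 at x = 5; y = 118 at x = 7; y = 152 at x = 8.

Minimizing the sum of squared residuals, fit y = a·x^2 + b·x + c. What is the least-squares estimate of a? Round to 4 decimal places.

Setting ∂/∂a … = 0 gives: 7139·a + 971·b + 143·c = 17140;  971·a + 143·b + 17·c = 2366;  143·a + 17·b + 6·c = 334.
(Σx^2·x^2 = 7139, Σx^2·x = 971, Σx^2 = 143, Σx·x = 143, Σx = 17, Σ1 = 6, Σx^2·y = 17140, Σx·y = 2366, Σy = 334.)
Row-reducing yields a = 201731/100920, b = 61427/20184, c = -10043/16820.

a = 1.9989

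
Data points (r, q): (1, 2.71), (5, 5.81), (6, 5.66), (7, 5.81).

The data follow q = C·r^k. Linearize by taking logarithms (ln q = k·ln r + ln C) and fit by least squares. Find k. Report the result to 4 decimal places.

k = 0.4130

Let Y = ln q. Fitting Y = k·ln r + ln C by least squares:
Sums: Σln r = 5.3471, Σ(ln r)² = 9.5873, Σln q = 6.2495, Σln r·ln q = 9.3618.
Normal system: [[9.5873, 5.3471]; [5.3471, 4]]·[k, ln C]ᵀ = [9.3618, 6.2495]ᵀ.
Solving (det = 9.7575): k = 0.41304, ln C = 1.01024.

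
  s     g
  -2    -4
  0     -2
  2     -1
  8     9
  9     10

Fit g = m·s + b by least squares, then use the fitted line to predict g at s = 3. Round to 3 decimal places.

Forming XᵀX = [[153, 17]; [17, 5]] and Xᵀg = [168, 12]ᵀ gives XᵀX·[m, b]ᵀ = Xᵀg.
det = 153·5 − 17² = 476.
m = (168·5 − 17·12)/476 = 159/119; b = (153·12 − 17·168)/476 = -15/7.
At s = 3: ĝ = (159/119)·(3) + (-15/7)·(1) = 222/119.

ĝ = 1.866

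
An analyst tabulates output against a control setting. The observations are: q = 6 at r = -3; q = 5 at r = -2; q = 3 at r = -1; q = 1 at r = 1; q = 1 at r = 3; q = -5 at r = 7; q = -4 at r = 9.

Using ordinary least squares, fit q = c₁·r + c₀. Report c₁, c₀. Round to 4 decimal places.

Compute the Gram sums: Σr·r = 154, Σr = 14, Σ1 = 7.
For Mᵀq: Σr·q = -98, Σq = 7.
So MᵀM·[c₁, c₀]ᵀ = Mᵀq: [[154, 14]; [14, 7]]·[c₁, c₀]ᵀ = [-98, 7]ᵀ.
det = 154·7 − 14² = 882.
c₁ = ((-98)·7 − 14·7)/882 = -8/9; c₀ = (154·7 − 14·(-98))/882 = 25/9.

c₁ = -0.8889, c₀ = 2.7778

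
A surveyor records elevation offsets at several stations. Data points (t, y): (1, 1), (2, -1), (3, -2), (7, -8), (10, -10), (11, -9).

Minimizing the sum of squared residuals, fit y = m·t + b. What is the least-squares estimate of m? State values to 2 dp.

Forming AᵀA = [[284, 34]; [34, 6]] and Aᵀy = [-262, -29]ᵀ gives AᵀA·[m, b]ᵀ = Aᵀy.
det = 284·6 − 34² = 548.
m = ((-262)·6 − 34·(-29))/548 = -293/274; b = (284·(-29) − 34·(-262))/548 = 168/137.

m = -1.07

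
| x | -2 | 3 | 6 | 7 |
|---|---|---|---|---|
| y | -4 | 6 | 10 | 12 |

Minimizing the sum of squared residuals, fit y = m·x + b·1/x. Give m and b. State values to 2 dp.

m = 1.66, b = 1.80

Normal-equation sums: Σx·x = 98, Σx·1/x = 4, Σ1/x·1/x = 361/882.
And Σx·y = 170, Σ1/x·y = 155/21.
MᵀM·[m, b]ᵀ = Mᵀy becomes [[98, 4]; [4, 361/882]]·[m, b]ᵀ = [170, 155/21]ᵀ.
Eliminating b: (361/882)·(row 1) − 4·(row 2) gives (217/9)·m = (361/882)·170 − 4·(155/21) = 17665/441, so m = 17665/10633.
Then b = ((155/21) − 4·(17665/10633))/(361/882) = 390/217.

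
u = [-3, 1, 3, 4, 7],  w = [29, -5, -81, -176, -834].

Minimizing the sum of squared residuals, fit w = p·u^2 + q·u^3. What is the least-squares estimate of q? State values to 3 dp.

q = -2.019

Compute the Gram sums: Σu^2·u^2 = 2820, Σu^2·u^3 = 17832, Σu^3·u^3 = 123204.
Moment sums: Σu^2·w = -44155, Σu^3·w = -300301.
So XᵀX·[p, q]ᵀ = Xᵀw: [[2820, 17832]; [17832, 123204]]·[p, q]ᵀ = [-44155, -300301]ᵀ.
Determinant 2820·123204 − 17832² = 29455056.
p = ((-44155)·123204 − 17832·(-300301))/29455056 = -788011/272732; q = (2820·(-300301) − 17832·(-44155))/29455056 = -1652135/818196.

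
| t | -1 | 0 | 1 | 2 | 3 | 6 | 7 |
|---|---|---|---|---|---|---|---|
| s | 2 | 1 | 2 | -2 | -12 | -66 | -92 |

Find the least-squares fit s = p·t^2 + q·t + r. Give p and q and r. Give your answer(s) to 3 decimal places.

Sums needed: Σt^2·t^2 = 3796, Σt^2·t = 594, Σt^2 = 100, Σt·t = 100, Σt = 18, Σ1 = 7.
For Mᵀs: Σt^2·s = -6996, Σt·s = -1080, Σs = -167.
Normal equations: [[3796, 594, 100]; [594, 100, 18]; [100, 18, 7]]·[p, q, r]ᵀ = [-6996, -1080, -167]ᵀ.
Solving the 3×3 system (Gaussian elimination) gives p = -49855/23961, q = 7482/7987, r = 82855/23961.

p = -2.081, q = 0.937, r = 3.458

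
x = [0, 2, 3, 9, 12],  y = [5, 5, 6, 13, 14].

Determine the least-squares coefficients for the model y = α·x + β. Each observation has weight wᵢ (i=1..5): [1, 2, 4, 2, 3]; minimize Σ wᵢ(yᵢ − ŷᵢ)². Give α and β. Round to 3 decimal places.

α = 0.896, β = 3.689

Sums needed: Σwᵢ·x·x = 638, Σwᵢ·x = 70, Σwᵢ·1 = 12.
And Σwᵢ·x·y = 830, Σwᵢ·y = 107.
MᵀWM·[α, β]ᵀ = MᵀWy becomes [[638, 70]; [70, 12]]·[α, β]ᵀ = [830, 107]ᵀ.
Δ = 638·12 − 70² = 2756.
α = (830·12 − 70·107)/2756 = 95/106; β = (638·107 − 70·830)/2756 = 391/106.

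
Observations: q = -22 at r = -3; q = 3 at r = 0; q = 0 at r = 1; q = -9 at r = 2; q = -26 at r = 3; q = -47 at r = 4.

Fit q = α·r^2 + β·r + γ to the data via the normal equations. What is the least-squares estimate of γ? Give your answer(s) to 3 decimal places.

γ = 3.448

Normal-equation sums: Σr^2·r^2 = 435, Σr^2·r = 73, Σr^2 = 39, Σr·r = 39, Σr = 7, Σ1 = 6.
Moment sums: Σr^2·q = -1220, Σr·q = -218, Σq = -101.
MᵀM·[α, β, γ]ᵀ = Mᵀq becomes [[435, 73, 39]; [73, 39, 7]; [39, 7, 6]]·[α, β, γ]ᵀ = [-1220, -218, -101]ᵀ.
Inverting the 3×3 Gram matrix, [α, β, γ]ᵀ = [-731/242, -61/110, 2086/605]ᵀ.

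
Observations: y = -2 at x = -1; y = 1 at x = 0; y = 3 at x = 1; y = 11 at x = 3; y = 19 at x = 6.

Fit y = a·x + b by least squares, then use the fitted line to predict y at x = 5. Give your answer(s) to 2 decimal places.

ŷ = 16.21

Compute the Gram sums: Σx·x = 47, Σx = 9, Σ1 = 5.
Moment sums: Σx·y = 152, Σy = 32.
Normal equations: [[47, 9]; [9, 5]]·[a, b]ᵀ = [152, 32]ᵀ.
det = 47·5 − 9² = 154.
a = (152·5 − 9·32)/154 = 236/77; b = (47·32 − 9·152)/154 = 68/77.
At x = 5: ŷ = (236/77)·(5) + (68/77)·(1) = 1248/77.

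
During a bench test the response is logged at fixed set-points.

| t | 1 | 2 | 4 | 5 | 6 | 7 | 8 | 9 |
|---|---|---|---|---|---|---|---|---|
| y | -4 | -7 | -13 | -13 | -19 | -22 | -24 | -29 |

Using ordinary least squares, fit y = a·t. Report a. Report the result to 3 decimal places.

Normal-equation sums: Σt·t = 276.
And Σt·y = -856.
a = (-856)/276 = -3.10145.

a = -3.101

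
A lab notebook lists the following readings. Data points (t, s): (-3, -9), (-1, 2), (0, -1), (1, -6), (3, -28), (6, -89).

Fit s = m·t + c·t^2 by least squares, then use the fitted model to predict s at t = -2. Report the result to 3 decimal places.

ŝ = -1.603

Setting ∂/∂m … = 0 gives: 56·m + 216·c = -599;  216·m + 1460·c = -3541.
Δ = 56·1460 − 216² = 35104.
m = ((-599)·1460 − 216·(-3541))/35104 = -27421/8776; c = (56·(-3541) − 216·(-599))/35104 = -4307/2194.
At t = -2: ŝ = (-27421/8776)·(-2) + (-4307/2194)·(4) = -7035/4388.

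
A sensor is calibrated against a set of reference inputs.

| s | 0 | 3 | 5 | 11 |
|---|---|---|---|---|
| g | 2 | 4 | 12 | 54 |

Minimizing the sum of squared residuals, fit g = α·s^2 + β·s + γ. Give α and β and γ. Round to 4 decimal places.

α = 0.4713, β = -0.4311, γ = 1.7863

Compute the Gram sums: Σs^2·s^2 = 15347, Σs^2·s = 1483, Σs^2 = 155, Σs·s = 155, Σs = 19, Σ1 = 4.
Moment sums: Σs^2·g = 6870, Σs·g = 666, Σg = 72.
So XᵀX·[α, β, γ]ᵀ = Xᵀg: [[15347, 1483, 155]; [1483, 155, 19]; [155, 19, 4]]·[α, β, γ]ᵀ = [6870, 666, 72]ᵀ.
Inverting the 3×3 Gram matrix, [α, β, γ]ᵀ = [7411/15726, -6779/15726, 4682/2621]ᵀ.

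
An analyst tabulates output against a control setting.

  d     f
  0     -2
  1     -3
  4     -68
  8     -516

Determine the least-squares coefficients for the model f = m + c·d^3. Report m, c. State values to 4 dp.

Normal-equation sums: Σ1 = 4, Σd^3 = 577, Σd^3·d^3 = 266241.
For Mᵀf: Σf = -589, Σd^3·f = -268547.
So MᵀM·[m, c]ᵀ = Mᵀf: [[4, 577]; [577, 266241]]·[m, c]ᵀ = [-589, -268547]ᵀ.
Determinant 4·266241 − 577² = 732035.
m = ((-589)·266241 − 577·(-268547))/732035 = -372866/146407; c = (4·(-268547) − 577·(-589))/732035 = -146867/146407.

m = -2.5468, c = -1.0031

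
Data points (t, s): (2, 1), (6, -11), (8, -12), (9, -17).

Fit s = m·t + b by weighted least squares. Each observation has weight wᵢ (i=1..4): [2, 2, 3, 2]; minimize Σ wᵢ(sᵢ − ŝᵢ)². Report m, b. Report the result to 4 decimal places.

Normal-equation sums: Σwᵢ·t·t = 434, Σwᵢ·t = 58, Σwᵢ·1 = 9.
And Σwᵢ·t·s = -722, Σwᵢ·s = -90.
Normal equations: [[434, 58]; [58, 9]]·[m, b]ᵀ = [-722, -90]ᵀ.
Determinant 434·9 − 58² = 542.
m = ((-722)·9 − 58·(-90))/542 = -639/271; b = (434·(-90) − 58·(-722))/542 = 1408/271.

m = -2.3579, b = 5.1956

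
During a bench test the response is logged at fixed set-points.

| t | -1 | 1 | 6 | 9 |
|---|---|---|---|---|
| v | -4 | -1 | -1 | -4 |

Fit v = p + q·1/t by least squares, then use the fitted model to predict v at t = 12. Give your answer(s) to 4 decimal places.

v̂ = -2.4788

With design matrix M, MᵀM = [[4, 5/18]; [5/18, 661/324]] and Mᵀv = [-10, 43/18]ᵀ.
Δ = 4·(661/324) − (5/18)² = 97/12.
p = ((-10)·(661/324) − (5/18)·(43/18))/(97/12) = -2275/873; q = (4·(43/18) − (5/18)·(-10))/(97/12) = 148/97.
At t = 12: v̂ = (-2275/873)·(1) + (148/97)·(1/12) = -2164/873.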